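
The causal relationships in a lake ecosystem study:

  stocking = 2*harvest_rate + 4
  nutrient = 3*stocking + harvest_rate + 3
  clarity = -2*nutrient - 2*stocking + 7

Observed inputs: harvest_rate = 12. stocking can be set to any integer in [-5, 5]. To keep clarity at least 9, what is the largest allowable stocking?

Intervening on stocking fixes its value directly, overriding its dependence on harvest_rate.
Substituting into the nutrient equation gives nutrient = 3*stocking + 15.
Substituting into the clarity equation gives clarity = -8*stocking - 23.
Require -8*stocking - 23 ≥ 9, so stocking ≤ -4.
The largest integer in [-5, 5] satisfying this is -4.

stocking = -4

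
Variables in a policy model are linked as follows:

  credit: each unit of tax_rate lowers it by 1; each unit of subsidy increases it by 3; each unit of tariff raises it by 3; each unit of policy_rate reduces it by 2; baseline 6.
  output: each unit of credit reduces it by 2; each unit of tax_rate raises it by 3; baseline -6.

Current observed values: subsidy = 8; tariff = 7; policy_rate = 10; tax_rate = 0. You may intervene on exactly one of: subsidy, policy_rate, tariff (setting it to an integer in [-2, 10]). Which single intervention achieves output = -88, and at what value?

set policy_rate = 5

Intervening on subsidy: output = -6*subsidy - 20. Reaching -88 requires subsidy = 34/3, not an integer.
Intervening on policy_rate: with other inputs at their observed values, output = 4*policy_rate - 108. Solving for -88 gives policy_rate = 5, within [-2, 10].
Intervening on tariff: output = -6*tariff - 26. Reaching -88 requires tariff = 31/3, not an integer.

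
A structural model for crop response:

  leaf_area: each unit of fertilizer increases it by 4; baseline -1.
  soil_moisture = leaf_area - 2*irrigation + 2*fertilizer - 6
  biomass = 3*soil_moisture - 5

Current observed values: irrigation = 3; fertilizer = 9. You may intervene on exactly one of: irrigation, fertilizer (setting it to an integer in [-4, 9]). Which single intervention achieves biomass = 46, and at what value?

set fertilizer = 5

Intervening on irrigation: biomass = -6*irrigation + 136. Reaching 46 requires irrigation = 15, outside [-4, 9].
Intervening on fertilizer: with other inputs at their observed values, biomass = 18*fertilizer - 44. Solving for 46 gives fertilizer = 5, within [-4, 9].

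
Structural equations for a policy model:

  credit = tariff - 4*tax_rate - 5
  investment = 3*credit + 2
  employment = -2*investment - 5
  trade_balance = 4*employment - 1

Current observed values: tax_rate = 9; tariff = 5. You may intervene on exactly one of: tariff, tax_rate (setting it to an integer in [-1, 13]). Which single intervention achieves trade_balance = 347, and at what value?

Intervening on tariff: trade_balance = -24*tariff + 947. Reaching 347 requires tariff = 25, outside [-1, 13].
Intervening on tax_rate: with other inputs at their observed values, trade_balance = 96*tax_rate - 37. Solving for 347 gives tax_rate = 4, within [-1, 13].

set tax_rate = 4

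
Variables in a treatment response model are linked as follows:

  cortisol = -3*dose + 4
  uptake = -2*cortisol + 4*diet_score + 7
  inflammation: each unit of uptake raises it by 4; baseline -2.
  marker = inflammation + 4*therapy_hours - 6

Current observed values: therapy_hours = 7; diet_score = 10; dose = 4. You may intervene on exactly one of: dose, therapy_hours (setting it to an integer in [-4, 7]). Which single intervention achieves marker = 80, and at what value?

set dose = -4

Intervening on dose: with other inputs at their observed values, marker = 24*dose + 176. Solving for 80 gives dose = -4, within [-4, 7].
Intervening on therapy_hours: marker = 4*therapy_hours + 244. Reaching 80 requires therapy_hours = -41, outside [-4, 7].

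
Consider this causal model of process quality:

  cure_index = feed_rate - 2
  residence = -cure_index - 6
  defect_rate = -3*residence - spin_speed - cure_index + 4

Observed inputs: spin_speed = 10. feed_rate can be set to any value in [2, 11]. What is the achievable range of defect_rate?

12 to 30

Substituting into the residence equation gives residence = -feed_rate - 4.
defect_rate becomes 2*feed_rate + 8.
Linear in feed_rate, so extremes are at the endpoints: feed_rate = 2 gives defect_rate = 12; feed_rate = 11 gives defect_rate = 30.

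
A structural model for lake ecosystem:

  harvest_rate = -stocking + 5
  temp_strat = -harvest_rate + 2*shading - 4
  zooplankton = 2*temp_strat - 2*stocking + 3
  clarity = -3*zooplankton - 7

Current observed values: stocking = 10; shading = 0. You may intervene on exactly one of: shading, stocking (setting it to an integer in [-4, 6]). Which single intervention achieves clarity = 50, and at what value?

Intervening on shading: with other inputs at their observed values, clarity = -12*shading + 38. Solving for 50 gives shading = -1, within [-4, 6].
Intervening on stocking: the paths from stocking to clarity cancel (net effect zero), leaving clarity = 38; 50 is unreachable this way.

set shading = -1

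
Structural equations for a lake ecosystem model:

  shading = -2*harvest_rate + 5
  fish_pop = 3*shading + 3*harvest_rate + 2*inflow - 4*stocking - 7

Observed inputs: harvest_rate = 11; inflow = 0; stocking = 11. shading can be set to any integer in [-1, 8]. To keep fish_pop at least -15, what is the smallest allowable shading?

shading = 1

Intervening on shading fixes its value directly, overriding its dependence on harvest_rate.
Substituting into the fish_pop equation gives fish_pop = 3*shading - 18.
Require 3*shading - 18 ≥ -15, so shading ≥ 1.
The smallest integer in [-1, 8] satisfying this is 1.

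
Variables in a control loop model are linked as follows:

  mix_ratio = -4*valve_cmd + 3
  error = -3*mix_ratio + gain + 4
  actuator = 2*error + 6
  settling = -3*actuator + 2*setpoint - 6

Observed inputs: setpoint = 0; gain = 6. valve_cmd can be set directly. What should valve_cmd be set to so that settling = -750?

valve_cmd = 10

Substituting into the error equation gives error = 12*valve_cmd + 1.
Substituting into the actuator equation gives actuator = 24*valve_cmd + 8.
So settling = -72*valve_cmd - 30.
Solve -72*valve_cmd - 30 = -750: valve_cmd = (-750 + 30) / -72 = 10.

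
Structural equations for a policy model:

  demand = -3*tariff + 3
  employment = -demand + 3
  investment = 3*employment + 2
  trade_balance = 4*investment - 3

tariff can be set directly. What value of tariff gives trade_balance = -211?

Substituting into the employment equation gives employment = 3*tariff.
So investment = 9*tariff + 2.
Substituting into the trade_balance equation gives trade_balance = 36*tariff + 5.
Solve 36*tariff + 5 = -211: tariff = (-211 - 5) / 36 = -6.

tariff = -6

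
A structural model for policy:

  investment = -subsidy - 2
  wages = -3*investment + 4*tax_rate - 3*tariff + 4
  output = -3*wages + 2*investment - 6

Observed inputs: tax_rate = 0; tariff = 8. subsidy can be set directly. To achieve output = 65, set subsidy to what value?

subsidy = -3

Substituting into the wages equation gives wages = 3*subsidy - 14.
Substituting into the output equation gives output = -11*subsidy + 32.
Solve -11*subsidy + 32 = 65: subsidy = (65 - 32) / -11 = -3.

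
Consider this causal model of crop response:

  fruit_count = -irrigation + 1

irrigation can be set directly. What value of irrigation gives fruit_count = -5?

Solve -irrigation + 1 = -5: irrigation = (-5 - 1) / -1 = 6.

irrigation = 6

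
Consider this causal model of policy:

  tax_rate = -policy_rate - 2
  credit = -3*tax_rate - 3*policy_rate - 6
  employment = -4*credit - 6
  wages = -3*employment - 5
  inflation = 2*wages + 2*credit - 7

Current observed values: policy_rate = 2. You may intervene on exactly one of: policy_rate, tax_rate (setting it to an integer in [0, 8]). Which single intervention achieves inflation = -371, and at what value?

Intervening on policy_rate: the paths from policy_rate to inflation cancel (net effect zero), leaving inflation = 19; -371 is unreachable this way.
Intervening on tax_rate: with other inputs at their observed values, inflation = -78*tax_rate - 293. Solving for -371 gives tax_rate = 1, within [0, 8].

set tax_rate = 1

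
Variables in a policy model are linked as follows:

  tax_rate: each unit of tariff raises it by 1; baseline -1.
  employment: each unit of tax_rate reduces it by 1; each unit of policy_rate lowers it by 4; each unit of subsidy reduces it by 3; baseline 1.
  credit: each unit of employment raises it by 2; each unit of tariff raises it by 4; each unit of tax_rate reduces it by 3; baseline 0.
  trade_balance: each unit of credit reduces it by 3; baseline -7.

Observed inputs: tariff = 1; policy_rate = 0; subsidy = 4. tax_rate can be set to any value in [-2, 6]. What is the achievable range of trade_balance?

17 to 137

Intervening on tax_rate fixes its value directly, overriding its dependence on tariff.
Substituting into the employment equation gives employment = -tax_rate - 11.
This gives credit = -5*tax_rate - 18.
So trade_balance = 15*tax_rate + 47.
Linear in tax_rate, so extremes are at the endpoints: tax_rate = -2 gives trade_balance = 17; tax_rate = 6 gives trade_balance = 137.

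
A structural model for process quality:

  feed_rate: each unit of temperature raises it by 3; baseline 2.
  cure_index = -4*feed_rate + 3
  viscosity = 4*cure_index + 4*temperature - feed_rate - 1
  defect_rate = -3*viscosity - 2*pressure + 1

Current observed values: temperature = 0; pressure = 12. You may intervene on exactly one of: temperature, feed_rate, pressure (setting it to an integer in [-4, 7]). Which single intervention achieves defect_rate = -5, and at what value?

Intervening on temperature: defect_rate = 141*temperature + 46. Reaching -5 requires temperature = -17/47, not an integer.
Intervening on feed_rate: with other inputs at their observed values, defect_rate = 51*feed_rate - 56. Solving for -5 gives feed_rate = 1, within [-4, 7].
Intervening on pressure: defect_rate = -2*pressure + 70. Reaching -5 requires pressure = 75/2, not an integer.

set feed_rate = 1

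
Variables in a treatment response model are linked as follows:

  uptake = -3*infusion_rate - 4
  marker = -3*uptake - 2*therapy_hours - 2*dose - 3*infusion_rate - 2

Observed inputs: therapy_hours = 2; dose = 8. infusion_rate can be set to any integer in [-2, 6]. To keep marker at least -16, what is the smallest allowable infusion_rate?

Substituting into the marker equation gives marker = 6*infusion_rate - 10.
Require 6*infusion_rate - 10 ≥ -16, so infusion_rate ≥ -1.
The smallest integer in [-2, 6] satisfying this is -1.

infusion_rate = -1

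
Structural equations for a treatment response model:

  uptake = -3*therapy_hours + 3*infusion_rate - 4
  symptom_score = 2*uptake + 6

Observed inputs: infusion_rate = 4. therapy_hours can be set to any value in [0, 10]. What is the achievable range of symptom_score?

Substituting into the uptake equation gives uptake = -3*therapy_hours + 8.
Substituting into the symptom_score equation gives symptom_score = -6*therapy_hours + 22.
Linear in therapy_hours, so extremes are at the endpoints: therapy_hours = 0 gives symptom_score = 22; therapy_hours = 10 gives symptom_score = -38.

-38 to 22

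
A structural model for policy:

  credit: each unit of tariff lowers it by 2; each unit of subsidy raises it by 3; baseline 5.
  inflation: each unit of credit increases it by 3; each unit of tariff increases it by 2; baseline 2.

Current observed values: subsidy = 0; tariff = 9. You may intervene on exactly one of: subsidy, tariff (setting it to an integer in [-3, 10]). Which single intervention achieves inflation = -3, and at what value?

set tariff = 5

Intervening on subsidy: inflation = 9*subsidy - 19. Reaching -3 requires subsidy = 16/9, not an integer.
Intervening on tariff: with other inputs at their observed values, inflation = -4*tariff + 17. Solving for -3 gives tariff = 5, within [-3, 10].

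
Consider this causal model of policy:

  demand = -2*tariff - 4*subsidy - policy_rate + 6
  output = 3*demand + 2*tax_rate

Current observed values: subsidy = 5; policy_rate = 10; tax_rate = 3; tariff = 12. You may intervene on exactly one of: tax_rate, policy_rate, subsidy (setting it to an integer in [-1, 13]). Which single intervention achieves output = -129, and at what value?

set policy_rate = 7

Intervening on tax_rate: output = 2*tax_rate - 144. Reaching -129 requires tax_rate = 15/2, not an integer.
Intervening on policy_rate: with other inputs at their observed values, output = -3*policy_rate - 108. Solving for -129 gives policy_rate = 7, within [-1, 13].
Intervening on subsidy: output = -12*subsidy - 78. Reaching -129 requires subsidy = 17/4, not an integer.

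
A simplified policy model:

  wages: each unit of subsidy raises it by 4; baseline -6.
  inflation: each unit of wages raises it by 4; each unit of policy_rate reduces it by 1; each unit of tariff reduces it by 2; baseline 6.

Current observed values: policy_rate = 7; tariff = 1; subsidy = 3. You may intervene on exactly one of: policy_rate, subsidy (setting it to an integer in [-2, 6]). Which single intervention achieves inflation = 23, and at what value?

Intervening on policy_rate: with other inputs at their observed values, inflation = -policy_rate + 28. Solving for 23 gives policy_rate = 5, within [-2, 6].
Intervening on subsidy: inflation = 16*subsidy - 27. Reaching 23 requires subsidy = 25/8, not an integer.

set policy_rate = 5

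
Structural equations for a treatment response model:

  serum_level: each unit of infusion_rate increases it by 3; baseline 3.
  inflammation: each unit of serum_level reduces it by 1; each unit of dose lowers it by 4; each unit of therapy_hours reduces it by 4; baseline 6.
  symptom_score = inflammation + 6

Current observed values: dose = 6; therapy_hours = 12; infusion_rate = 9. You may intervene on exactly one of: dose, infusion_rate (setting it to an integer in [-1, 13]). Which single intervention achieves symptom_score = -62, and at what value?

Intervening on dose: with other inputs at their observed values, symptom_score = -4*dose - 66. Solving for -62 gives dose = -1, within [-1, 13].
Intervening on infusion_rate: symptom_score = -3*infusion_rate - 63. Reaching -62 requires infusion_rate = -1/3, not an integer.

set dose = -1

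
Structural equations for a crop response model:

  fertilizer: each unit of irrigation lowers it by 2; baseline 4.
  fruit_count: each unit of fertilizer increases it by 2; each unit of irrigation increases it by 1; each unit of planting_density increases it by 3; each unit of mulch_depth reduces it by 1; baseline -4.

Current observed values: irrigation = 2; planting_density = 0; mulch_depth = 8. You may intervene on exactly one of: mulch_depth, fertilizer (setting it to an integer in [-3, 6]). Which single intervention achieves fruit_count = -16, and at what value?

set fertilizer = -3

Intervening on mulch_depth: fruit_count = -mulch_depth - 2. Reaching -16 requires mulch_depth = 14, outside [-3, 6].
Intervening on fertilizer: with other inputs at their observed values, fruit_count = 2*fertilizer - 10. Solving for -16 gives fertilizer = -3, within [-3, 6].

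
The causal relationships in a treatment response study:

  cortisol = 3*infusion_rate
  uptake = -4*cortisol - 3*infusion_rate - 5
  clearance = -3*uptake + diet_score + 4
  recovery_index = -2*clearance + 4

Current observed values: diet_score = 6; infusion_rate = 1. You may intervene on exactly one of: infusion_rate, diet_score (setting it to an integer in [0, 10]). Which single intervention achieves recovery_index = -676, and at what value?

Intervening on infusion_rate: with other inputs at their observed values, recovery_index = -90*infusion_rate - 46. Solving for -676 gives infusion_rate = 7, within [0, 10].
Intervening on diet_score: recovery_index = -2*diet_score - 124. Reaching -676 requires diet_score = 276, outside [0, 10].

set infusion_rate = 7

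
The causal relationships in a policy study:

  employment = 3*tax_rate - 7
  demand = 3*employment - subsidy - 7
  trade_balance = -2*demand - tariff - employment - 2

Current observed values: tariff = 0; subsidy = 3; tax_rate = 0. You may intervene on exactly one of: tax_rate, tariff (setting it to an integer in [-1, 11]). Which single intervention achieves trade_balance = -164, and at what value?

Intervening on tax_rate: with other inputs at their observed values, trade_balance = -21*tax_rate + 67. Solving for -164 gives tax_rate = 11, within [-1, 11].
Intervening on tariff: trade_balance = -tariff + 67. Reaching -164 requires tariff = 231, outside [-1, 11].

set tax_rate = 11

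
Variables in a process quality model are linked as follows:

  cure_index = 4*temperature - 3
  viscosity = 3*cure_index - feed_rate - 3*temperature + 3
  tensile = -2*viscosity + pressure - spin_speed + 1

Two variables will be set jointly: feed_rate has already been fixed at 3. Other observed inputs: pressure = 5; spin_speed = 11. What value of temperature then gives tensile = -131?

temperature = 8

With feed_rate held at 3:
Substituting into the viscosity equation gives viscosity = 9*temperature - 9.
Substituting into the tensile equation gives tensile = -18*temperature + 13.
Solve -18*temperature + 13 = -131: temperature = (-131 - 13) / -18 = 8.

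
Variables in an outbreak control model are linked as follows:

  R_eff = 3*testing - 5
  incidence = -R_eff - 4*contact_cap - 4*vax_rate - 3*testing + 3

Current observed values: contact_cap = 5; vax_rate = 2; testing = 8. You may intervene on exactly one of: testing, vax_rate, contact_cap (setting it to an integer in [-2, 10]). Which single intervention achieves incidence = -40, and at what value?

set contact_cap = -2

Intervening on testing: incidence = -6*testing - 20. Reaching -40 requires testing = 10/3, not an integer.
Intervening on vax_rate: incidence = -4*vax_rate - 60. Reaching -40 requires vax_rate = -5, outside [-2, 10].
Intervening on contact_cap: with other inputs at their observed values, incidence = -4*contact_cap - 48. Solving for -40 gives contact_cap = -2, within [-2, 10].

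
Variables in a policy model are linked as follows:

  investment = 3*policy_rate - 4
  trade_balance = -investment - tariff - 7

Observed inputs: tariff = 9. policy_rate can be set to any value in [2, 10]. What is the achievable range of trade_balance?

-42 to -18

Substituting into the trade_balance equation gives trade_balance = -3*policy_rate - 12.
Linear in policy_rate, so extremes are at the endpoints: policy_rate = 2 gives trade_balance = -18; policy_rate = 10 gives trade_balance = -42.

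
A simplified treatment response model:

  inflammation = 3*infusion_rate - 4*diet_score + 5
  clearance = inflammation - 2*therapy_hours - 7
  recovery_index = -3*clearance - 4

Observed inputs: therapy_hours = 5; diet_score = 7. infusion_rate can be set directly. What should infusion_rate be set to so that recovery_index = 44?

infusion_rate = 8

Substituting into the inflammation equation gives inflammation = 3*infusion_rate - 23.
So clearance = 3*infusion_rate - 40.
Substituting into the recovery_index equation gives recovery_index = -9*infusion_rate + 116.
Solve -9*infusion_rate + 116 = 44: infusion_rate = (44 - 116) / -9 = 8.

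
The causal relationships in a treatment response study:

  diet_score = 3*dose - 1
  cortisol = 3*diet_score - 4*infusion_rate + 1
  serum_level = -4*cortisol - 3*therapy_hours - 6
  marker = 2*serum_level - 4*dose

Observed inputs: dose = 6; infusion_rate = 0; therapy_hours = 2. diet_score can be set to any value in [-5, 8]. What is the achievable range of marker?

Intervening on diet_score fixes its value directly, overriding its dependence on dose.
Substituting into the cortisol equation gives cortisol = 3*diet_score + 1.
This gives serum_level = -12*diet_score - 16.
marker becomes -24*diet_score - 56.
Linear in diet_score, so extremes are at the endpoints: diet_score = -5 gives marker = 64; diet_score = 8 gives marker = -248.

-248 to 64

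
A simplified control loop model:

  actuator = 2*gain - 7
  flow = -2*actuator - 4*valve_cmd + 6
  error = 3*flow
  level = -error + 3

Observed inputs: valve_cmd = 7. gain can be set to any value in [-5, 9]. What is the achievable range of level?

Substituting into the flow equation gives flow = -4*gain - 8.
So error = -12*gain - 24.
Substituting into the level equation gives level = 12*gain + 27.
Linear in gain, so extremes are at the endpoints: gain = -5 gives level = -33; gain = 9 gives level = 135.

-33 to 135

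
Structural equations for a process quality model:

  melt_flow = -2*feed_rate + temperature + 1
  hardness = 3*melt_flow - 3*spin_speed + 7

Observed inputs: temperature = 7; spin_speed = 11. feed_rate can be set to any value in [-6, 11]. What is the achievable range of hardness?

Substituting into the melt_flow equation gives melt_flow = -2*feed_rate + 8.
So hardness = -6*feed_rate - 2.
Linear in feed_rate, so extremes are at the endpoints: feed_rate = -6 gives hardness = 34; feed_rate = 11 gives hardness = -68.

-68 to 34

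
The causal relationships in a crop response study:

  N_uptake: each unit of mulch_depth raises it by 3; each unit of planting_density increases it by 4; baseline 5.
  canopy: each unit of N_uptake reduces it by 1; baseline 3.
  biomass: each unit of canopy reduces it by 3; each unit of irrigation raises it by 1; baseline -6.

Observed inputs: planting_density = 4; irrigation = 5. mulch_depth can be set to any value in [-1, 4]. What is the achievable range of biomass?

Substituting into the N_uptake equation gives N_uptake = 3*mulch_depth + 21.
This gives canopy = -3*mulch_depth - 18.
So biomass = 9*mulch_depth + 53.
Linear in mulch_depth, so extremes are at the endpoints: mulch_depth = -1 gives biomass = 44; mulch_depth = 4 gives biomass = 89.

44 to 89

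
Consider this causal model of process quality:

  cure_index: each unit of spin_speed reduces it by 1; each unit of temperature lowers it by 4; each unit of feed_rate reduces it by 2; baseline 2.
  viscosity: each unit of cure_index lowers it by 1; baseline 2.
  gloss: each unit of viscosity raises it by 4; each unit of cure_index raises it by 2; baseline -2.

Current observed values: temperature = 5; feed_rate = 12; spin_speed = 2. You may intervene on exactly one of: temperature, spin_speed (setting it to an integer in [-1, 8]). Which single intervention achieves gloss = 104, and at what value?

Intervening on temperature: gloss = 8*temperature + 54. Reaching 104 requires temperature = 25/4, not an integer.
Intervening on spin_speed: with other inputs at their observed values, gloss = 2*spin_speed + 90. Solving for 104 gives spin_speed = 7, within [-1, 8].

set spin_speed = 7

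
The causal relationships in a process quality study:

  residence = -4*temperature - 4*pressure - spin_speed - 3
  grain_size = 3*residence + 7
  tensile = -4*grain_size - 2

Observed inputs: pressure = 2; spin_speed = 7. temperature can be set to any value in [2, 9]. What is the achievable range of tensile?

Substituting into the residence equation gives residence = -4*temperature - 18.
Substituting into the grain_size equation gives grain_size = -12*temperature - 47.
Substituting into the tensile equation gives tensile = 48*temperature + 186.
Linear in temperature, so extremes are at the endpoints: temperature = 2 gives tensile = 282; temperature = 9 gives tensile = 618.

282 to 618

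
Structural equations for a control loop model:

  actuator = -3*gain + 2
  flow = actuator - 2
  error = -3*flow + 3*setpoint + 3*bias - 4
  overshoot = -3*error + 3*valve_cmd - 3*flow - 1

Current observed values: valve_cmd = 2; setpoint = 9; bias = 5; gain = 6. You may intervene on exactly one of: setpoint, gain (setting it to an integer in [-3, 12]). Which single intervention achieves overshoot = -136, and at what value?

Intervening on setpoint: with other inputs at their observed values, overshoot = -9*setpoint - 136. Solving for -136 gives setpoint = 0, within [-3, 12].
Intervening on gain: overshoot = -18*gain - 109. Reaching -136 requires gain = 3/2, not an integer.

set setpoint = 0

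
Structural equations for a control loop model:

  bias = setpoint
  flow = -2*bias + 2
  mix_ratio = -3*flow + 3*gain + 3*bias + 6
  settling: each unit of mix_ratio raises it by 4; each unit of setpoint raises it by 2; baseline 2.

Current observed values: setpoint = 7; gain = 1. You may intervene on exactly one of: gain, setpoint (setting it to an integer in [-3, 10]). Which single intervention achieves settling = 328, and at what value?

set gain = 5

Intervening on gain: with other inputs at their observed values, settling = 12*gain + 268. Solving for 328 gives gain = 5, within [-3, 10].
Intervening on setpoint: settling = 38*setpoint + 14. Reaching 328 requires setpoint = 157/19, not an integer.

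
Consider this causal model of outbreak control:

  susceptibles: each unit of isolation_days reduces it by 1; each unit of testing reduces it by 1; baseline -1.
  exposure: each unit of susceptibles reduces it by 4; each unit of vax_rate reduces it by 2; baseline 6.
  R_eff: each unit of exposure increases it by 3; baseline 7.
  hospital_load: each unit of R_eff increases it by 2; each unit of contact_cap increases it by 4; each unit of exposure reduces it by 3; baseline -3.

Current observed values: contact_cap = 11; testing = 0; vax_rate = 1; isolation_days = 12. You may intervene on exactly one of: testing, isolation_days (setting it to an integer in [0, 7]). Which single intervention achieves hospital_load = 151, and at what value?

set isolation_days = 6

Intervening on testing: hospital_load = 12*testing + 223. Reaching 151 requires testing = -6, outside [0, 7].
Intervening on isolation_days: with other inputs at their observed values, hospital_load = 12*isolation_days + 79. Solving for 151 gives isolation_days = 6, within [0, 7].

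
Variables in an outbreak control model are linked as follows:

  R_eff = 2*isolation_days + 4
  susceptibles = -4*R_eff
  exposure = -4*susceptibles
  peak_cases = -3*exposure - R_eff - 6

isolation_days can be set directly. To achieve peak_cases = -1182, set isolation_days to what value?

isolation_days = 10

Substituting into the susceptibles equation gives susceptibles = -8*isolation_days - 16.
This gives exposure = 32*isolation_days + 64.
Substituting into the peak_cases equation gives peak_cases = -98*isolation_days - 202.
Solve -98*isolation_days - 202 = -1182: isolation_days = (-1182 + 202) / -98 = 10.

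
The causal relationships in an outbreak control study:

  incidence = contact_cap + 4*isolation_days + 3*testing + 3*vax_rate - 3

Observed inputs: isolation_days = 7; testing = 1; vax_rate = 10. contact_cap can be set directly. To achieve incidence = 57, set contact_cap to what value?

contact_cap = -1

Substituting into the incidence equation gives incidence = contact_cap + 58.
Solve contact_cap + 58 = 57: contact_cap = (57 - 58) / 1 = -1.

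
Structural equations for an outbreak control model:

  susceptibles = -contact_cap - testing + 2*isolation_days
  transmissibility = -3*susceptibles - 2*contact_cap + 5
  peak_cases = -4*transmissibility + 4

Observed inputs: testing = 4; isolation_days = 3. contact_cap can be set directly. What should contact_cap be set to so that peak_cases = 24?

Substituting into the susceptibles equation gives susceptibles = -contact_cap + 2.
So transmissibility = contact_cap - 1.
Substituting into the peak_cases equation gives peak_cases = -4*contact_cap + 8.
Solve -4*contact_cap + 8 = 24: contact_cap = (24 - 8) / -4 = -4.

contact_cap = -4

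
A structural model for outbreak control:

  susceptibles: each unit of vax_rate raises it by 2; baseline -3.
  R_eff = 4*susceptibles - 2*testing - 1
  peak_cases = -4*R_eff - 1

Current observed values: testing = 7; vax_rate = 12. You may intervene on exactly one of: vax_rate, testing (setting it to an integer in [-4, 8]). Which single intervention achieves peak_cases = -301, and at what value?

set testing = 4

Intervening on vax_rate: peak_cases = -32*vax_rate + 107. Reaching -301 requires vax_rate = 51/4, not an integer.
Intervening on testing: with other inputs at their observed values, peak_cases = 8*testing - 333. Solving for -301 gives testing = 4, within [-4, 8].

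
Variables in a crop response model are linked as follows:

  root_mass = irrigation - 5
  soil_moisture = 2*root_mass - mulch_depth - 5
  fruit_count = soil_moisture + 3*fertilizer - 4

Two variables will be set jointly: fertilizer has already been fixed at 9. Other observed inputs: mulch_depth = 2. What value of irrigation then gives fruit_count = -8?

irrigation = -7

With fertilizer held at 9:
Substituting into the soil_moisture equation gives soil_moisture = 2*irrigation - 17.
So fruit_count = 2*irrigation + 6.
Solve 2*irrigation + 6 = -8: irrigation = (-8 - 6) / 2 = -7.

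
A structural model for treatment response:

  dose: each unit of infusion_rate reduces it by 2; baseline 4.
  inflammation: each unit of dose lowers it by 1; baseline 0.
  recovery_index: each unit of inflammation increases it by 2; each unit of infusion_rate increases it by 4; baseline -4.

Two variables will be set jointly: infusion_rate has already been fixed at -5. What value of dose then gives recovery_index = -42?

With infusion_rate held at -5:
Intervening on dose fixes its value directly, overriding its dependence on infusion_rate.
Substituting into the recovery_index equation gives recovery_index = -2*dose - 24.
Solve -2*dose - 24 = -42: dose = (-42 + 24) / -2 = 9.

dose = 9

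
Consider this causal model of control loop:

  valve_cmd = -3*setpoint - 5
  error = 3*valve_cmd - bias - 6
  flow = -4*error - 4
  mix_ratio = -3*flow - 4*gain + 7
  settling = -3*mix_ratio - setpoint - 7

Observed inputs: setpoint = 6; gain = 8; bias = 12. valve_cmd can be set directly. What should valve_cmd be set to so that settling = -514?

valve_cmd = 11

Intervening on valve_cmd fixes its value directly, overriding its dependence on setpoint.
Substituting into the error equation gives error = 3*valve_cmd - 18.
Substituting into the flow equation gives flow = -12*valve_cmd + 68.
mix_ratio becomes 36*valve_cmd - 229.
So settling = -108*valve_cmd + 674.
Solve -108*valve_cmd + 674 = -514: valve_cmd = (-514 - 674) / -108 = 11.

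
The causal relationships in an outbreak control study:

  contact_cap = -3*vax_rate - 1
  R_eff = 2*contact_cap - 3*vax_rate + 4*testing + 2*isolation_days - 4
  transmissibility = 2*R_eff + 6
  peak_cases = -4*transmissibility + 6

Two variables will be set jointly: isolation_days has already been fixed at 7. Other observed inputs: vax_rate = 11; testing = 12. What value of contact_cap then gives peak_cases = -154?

contact_cap = -4

With isolation_days held at 7:
Intervening on contact_cap fixes its value directly, overriding its dependence on vax_rate.
Substituting into the R_eff equation gives R_eff = 2*contact_cap + 25.
Substituting into the transmissibility equation gives transmissibility = 4*contact_cap + 56.
This gives peak_cases = -16*contact_cap - 218.
Solve -16*contact_cap - 218 = -154: contact_cap = (-154 + 218) / -16 = -4.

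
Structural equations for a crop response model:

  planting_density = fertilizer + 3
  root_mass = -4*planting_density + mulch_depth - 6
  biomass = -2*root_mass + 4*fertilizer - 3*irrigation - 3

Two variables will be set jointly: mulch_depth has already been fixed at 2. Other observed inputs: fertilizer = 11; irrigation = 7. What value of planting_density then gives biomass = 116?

With mulch_depth held at 2:
Intervening on planting_density fixes its value directly, overriding its dependence on fertilizer.
Substituting into the root_mass equation gives root_mass = -4*planting_density - 4.
Substituting into the biomass equation gives biomass = 8*planting_density + 28.
Solve 8*planting_density + 28 = 116: planting_density = (116 - 28) / 8 = 11.

planting_density = 11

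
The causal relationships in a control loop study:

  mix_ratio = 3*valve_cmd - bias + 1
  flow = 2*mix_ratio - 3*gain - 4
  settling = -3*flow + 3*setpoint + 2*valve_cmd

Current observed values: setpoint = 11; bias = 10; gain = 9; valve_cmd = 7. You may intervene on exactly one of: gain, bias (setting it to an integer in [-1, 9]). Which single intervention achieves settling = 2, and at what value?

Intervening on gain: settling = 9*gain - 13. Reaching 2 requires gain = 5/3, not an integer.
Intervening on bias: with other inputs at their observed values, settling = 6*bias + 8. Solving for 2 gives bias = -1, within [-1, 9].

set bias = -1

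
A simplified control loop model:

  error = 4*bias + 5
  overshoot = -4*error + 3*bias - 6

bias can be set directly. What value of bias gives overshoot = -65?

Substituting into the overshoot equation gives overshoot = -13*bias - 26.
Solve -13*bias - 26 = -65: bias = (-65 + 26) / -13 = 3.

bias = 3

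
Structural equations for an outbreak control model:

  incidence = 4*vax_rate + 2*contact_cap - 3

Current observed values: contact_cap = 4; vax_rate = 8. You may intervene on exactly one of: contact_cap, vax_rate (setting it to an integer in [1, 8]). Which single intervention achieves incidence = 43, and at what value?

set contact_cap = 7

Intervening on contact_cap: with other inputs at their observed values, incidence = 2*contact_cap + 29. Solving for 43 gives contact_cap = 7, within [1, 8].
Intervening on vax_rate: incidence = 4*vax_rate + 5. Reaching 43 requires vax_rate = 19/2, not an integer.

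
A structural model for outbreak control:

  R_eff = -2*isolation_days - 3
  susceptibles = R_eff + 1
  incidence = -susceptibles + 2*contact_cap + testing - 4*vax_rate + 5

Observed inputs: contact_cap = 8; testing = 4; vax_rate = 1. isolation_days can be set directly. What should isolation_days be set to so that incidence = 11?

Substituting into the susceptibles equation gives susceptibles = -2*isolation_days - 2.
Substituting into the incidence equation gives incidence = 2*isolation_days + 23.
Solve 2*isolation_days + 23 = 11: isolation_days = (11 - 23) / 2 = -6.

isolation_days = -6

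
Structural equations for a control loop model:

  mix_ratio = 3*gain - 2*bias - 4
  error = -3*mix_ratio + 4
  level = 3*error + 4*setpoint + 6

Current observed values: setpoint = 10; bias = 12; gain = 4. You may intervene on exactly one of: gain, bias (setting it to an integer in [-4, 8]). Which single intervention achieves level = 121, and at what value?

set gain = 7

Intervening on gain: with other inputs at their observed values, level = -27*gain + 310. Solving for 121 gives gain = 7, within [-4, 8].
Intervening on bias: level = 18*bias - 14. Reaching 121 requires bias = 15/2, not an integer.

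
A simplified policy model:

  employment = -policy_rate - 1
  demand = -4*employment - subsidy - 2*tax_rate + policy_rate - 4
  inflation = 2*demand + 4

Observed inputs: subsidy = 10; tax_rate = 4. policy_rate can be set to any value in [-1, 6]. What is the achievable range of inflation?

-42 to 28

Substituting into the demand equation gives demand = 5*policy_rate - 18.
Substituting into the inflation equation gives inflation = 10*policy_rate - 32.
Linear in policy_rate, so extremes are at the endpoints: policy_rate = -1 gives inflation = -42; policy_rate = 6 gives inflation = 28.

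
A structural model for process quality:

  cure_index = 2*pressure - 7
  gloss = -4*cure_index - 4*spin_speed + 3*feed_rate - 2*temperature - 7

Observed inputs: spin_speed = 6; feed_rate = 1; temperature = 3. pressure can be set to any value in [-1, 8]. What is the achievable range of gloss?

Substituting into the gloss equation gives gloss = -8*pressure - 6.
Linear in pressure, so extremes are at the endpoints: pressure = -1 gives gloss = 2; pressure = 8 gives gloss = -70.

-70 to 2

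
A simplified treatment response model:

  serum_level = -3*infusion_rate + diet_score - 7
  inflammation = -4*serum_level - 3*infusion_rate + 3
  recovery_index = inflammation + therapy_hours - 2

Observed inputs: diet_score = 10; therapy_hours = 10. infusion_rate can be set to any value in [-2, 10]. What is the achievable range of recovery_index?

Substituting into the serum_level equation gives serum_level = -3*infusion_rate + 3.
Substituting into the inflammation equation gives inflammation = 9*infusion_rate - 9.
So recovery_index = 9*infusion_rate - 1.
Linear in infusion_rate, so extremes are at the endpoints: infusion_rate = -2 gives recovery_index = -19; infusion_rate = 10 gives recovery_index = 89.

-19 to 89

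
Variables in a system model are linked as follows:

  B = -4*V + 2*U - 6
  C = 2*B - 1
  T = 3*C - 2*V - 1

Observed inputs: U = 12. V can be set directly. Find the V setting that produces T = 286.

V = -7

Substituting into the B equation gives B = -4*V + 18.
Substituting into the C equation gives C = -8*V + 35.
So T = -26*V + 104.
Solve -26*V + 104 = 286: V = (286 - 104) / -26 = -7.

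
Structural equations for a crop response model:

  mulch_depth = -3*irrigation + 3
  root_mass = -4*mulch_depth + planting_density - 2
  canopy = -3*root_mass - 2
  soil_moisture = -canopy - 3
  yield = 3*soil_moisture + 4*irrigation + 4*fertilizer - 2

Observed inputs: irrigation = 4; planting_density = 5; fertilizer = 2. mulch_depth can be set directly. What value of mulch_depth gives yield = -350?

mulch_depth = 11

Intervening on mulch_depth fixes its value directly, overriding its dependence on irrigation.
Substituting into the root_mass equation gives root_mass = -4*mulch_depth + 3.
Substituting into the canopy equation gives canopy = 12*mulch_depth - 11.
So soil_moisture = -12*mulch_depth + 8.
So yield = -36*mulch_depth + 46.
Solve -36*mulch_depth + 46 = -350: mulch_depth = (-350 - 46) / -36 = 11.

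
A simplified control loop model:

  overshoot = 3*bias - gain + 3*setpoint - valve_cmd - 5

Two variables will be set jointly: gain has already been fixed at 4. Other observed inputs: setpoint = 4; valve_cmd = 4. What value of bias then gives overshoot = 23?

With gain held at 4:
Substituting into the overshoot equation gives overshoot = 3*bias - 1.
Solve 3*bias - 1 = 23: bias = (23 + 1) / 3 = 8.

bias = 8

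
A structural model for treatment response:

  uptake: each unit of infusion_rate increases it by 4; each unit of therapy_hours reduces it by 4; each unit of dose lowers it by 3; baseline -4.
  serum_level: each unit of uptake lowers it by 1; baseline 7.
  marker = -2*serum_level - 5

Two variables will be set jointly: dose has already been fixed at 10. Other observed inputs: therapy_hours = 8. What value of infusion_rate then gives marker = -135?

infusion_rate = 2

With dose held at 10:
Substituting into the uptake equation gives uptake = 4*infusion_rate - 66.
Substituting into the serum_level equation gives serum_level = -4*infusion_rate + 73.
So marker = 8*infusion_rate - 151.
Solve 8*infusion_rate - 151 = -135: infusion_rate = (-135 + 151) / 8 = 2.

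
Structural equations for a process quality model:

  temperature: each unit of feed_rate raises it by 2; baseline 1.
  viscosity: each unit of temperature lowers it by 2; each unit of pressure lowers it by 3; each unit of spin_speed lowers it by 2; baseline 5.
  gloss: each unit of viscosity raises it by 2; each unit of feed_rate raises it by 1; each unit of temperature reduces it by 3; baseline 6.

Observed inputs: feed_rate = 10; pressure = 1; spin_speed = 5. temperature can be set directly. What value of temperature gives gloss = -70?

Intervening on temperature fixes its value directly, overriding its dependence on feed_rate.
Substituting into the viscosity equation gives viscosity = -2*temperature - 8.
Substituting into the gloss equation gives gloss = -7*temperature.
Solve -7*temperature = -70: temperature = -70 / -7 = 10.

temperature = 10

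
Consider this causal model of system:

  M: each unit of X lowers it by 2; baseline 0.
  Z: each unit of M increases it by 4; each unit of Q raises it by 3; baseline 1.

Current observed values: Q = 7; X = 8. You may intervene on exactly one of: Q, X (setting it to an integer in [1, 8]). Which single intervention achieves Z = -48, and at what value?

Intervening on Q: with other inputs at their observed values, Z = 3*Q - 63. Solving for -48 gives Q = 5, within [1, 8].
Intervening on X: Z = -8*X + 22. Reaching -48 requires X = 35/4, not an integer.

set Q = 5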